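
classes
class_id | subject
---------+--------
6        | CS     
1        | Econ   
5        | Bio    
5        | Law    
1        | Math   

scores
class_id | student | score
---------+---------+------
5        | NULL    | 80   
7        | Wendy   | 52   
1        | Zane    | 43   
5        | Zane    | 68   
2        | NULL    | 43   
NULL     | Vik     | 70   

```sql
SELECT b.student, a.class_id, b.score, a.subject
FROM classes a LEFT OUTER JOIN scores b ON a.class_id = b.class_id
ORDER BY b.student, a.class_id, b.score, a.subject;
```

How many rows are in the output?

7

LEFT JOIN keeps every row from `classes`; unmatched rows get NULL for `scores`'s columns.
Matching on a.class_id = b.class_id. A NULL in a compared column never satisfies the condition.
Matched pairs: 6; unmatched a rows kept: 1.
Total: 6 matched + 1 padded = 7 rows.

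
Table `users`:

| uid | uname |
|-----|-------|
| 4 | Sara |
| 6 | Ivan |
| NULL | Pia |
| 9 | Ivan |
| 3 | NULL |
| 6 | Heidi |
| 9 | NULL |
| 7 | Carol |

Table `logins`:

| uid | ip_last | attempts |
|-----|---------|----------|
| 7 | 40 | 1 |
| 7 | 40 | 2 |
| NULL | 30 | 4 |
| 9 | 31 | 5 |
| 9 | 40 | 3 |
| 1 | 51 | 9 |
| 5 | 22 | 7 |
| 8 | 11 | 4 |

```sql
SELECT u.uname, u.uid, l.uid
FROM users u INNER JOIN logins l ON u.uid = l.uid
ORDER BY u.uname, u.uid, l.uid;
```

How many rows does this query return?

INNER JOIN keeps only pairs where the ON condition holds.
Matching on u.uid = l.uid. A NULL in a compared column never satisfies the condition.
- u (uid=4) has no partner → excluded.
- u (uid=6) has no partner → excluded.
- u (uid=NULL) has no partner → excluded.
- u (uid=9) pairs with 2 row(s) of l.
- u (uid=3) has no partner → excluded.
- u (uid=6) has no partner → excluded.
- u (uid=9) pairs with 2 row(s) of l.
- u (uid=7) pairs with 2 row(s) of l.
Total: 6 rows.

6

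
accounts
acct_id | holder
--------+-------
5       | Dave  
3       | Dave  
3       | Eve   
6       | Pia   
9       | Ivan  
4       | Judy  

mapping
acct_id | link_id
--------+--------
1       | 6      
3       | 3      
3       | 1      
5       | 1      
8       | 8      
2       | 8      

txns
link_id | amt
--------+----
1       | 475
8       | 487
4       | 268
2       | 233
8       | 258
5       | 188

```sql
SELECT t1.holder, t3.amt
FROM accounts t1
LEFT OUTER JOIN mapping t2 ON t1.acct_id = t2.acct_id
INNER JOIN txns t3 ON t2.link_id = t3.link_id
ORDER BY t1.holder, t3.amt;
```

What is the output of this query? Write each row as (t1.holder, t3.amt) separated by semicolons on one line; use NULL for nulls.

(Dave, 475); (Dave, 475); (Eve, 475)

Step 1 — t1 LEFT JOIN t2 on acct_id → 8 row(s).
Then INNER JOIN `txns t3` on link_id: keep only rows whose t2.link_id appears in t3.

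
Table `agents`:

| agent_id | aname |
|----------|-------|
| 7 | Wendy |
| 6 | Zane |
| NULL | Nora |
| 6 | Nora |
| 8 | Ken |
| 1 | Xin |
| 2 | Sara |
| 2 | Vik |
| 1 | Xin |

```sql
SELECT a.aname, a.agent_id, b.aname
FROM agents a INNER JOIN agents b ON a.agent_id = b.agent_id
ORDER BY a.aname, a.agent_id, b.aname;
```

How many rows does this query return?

INNER JOIN keeps only pairs where the ON condition holds.
Matching on a.agent_id = b.agent_id. A NULL in a compared column never satisfies the condition.
- a[0] agent_id=7 → 1 match(es) in b → 1 row(s).
- a[1] agent_id=6 → 2 match(es) in b → 2 row(s).
- a[2] agent_id=NULL → no match; dropped.
- a[3] agent_id=6 → 2 match(es) in b → 2 row(s).
- a[4] agent_id=8 → 1 match(es) in b → 1 row(s).
- a[5] agent_id=1 → 2 match(es) in b → 2 row(s).
- a[6] agent_id=2 → 2 match(es) in b → 2 row(s).
- a[7] agent_id=2 → 2 match(es) in b → 2 row(s).
- a[8] agent_id=1 → 2 match(es) in b → 2 row(s).
Total: 14 rows.

14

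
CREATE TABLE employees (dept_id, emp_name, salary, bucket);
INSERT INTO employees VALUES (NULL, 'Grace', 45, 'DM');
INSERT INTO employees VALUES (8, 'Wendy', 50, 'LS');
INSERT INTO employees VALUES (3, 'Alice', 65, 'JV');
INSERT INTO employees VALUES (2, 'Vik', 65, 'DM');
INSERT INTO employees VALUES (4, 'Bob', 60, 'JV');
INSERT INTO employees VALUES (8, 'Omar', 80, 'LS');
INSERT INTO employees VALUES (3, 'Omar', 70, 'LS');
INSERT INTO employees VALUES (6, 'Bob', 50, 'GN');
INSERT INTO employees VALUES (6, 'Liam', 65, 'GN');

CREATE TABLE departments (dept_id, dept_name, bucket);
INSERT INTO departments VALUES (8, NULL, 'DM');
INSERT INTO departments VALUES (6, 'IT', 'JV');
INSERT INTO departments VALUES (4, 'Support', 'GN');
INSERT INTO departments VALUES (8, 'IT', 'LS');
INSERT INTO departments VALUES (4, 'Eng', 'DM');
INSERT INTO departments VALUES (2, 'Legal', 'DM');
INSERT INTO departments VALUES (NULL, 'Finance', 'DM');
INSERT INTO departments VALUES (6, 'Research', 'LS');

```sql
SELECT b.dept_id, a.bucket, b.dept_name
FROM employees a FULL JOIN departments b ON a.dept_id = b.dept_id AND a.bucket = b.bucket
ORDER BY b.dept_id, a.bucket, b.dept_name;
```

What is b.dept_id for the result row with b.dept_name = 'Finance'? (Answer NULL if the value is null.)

NULL

FULL OUTER JOIN keeps every row from both sides; unmatched rows get NULL for the other side's columns.
Matching on a.dept_id = b.dept_id AND a.bucket = b.bucket. A NULL in a compared column never satisfies the condition.
Matched pairs: 3; unmatched a rows kept: 6; unmatched b rows kept: 6.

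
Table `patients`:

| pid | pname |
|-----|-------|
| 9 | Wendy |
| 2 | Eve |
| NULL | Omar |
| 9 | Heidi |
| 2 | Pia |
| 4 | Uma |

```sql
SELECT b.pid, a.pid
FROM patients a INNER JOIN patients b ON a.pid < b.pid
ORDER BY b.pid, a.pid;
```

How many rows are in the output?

8

INNER JOIN keeps only pairs where the ON condition holds.
Matching on a.pid < b.pid. A NULL in a compared column never satisfies the condition.
- a (pid=9) has no partner → excluded.
- a (pid=2) pairs with 3 row(s) of b.
- a (pid=NULL) has no partner → excluded.
- a (pid=9) has no partner → excluded.
- a (pid=2) pairs with 3 row(s) of b.
- a (pid=4) pairs with 2 row(s) of b.
Total: 8 rows.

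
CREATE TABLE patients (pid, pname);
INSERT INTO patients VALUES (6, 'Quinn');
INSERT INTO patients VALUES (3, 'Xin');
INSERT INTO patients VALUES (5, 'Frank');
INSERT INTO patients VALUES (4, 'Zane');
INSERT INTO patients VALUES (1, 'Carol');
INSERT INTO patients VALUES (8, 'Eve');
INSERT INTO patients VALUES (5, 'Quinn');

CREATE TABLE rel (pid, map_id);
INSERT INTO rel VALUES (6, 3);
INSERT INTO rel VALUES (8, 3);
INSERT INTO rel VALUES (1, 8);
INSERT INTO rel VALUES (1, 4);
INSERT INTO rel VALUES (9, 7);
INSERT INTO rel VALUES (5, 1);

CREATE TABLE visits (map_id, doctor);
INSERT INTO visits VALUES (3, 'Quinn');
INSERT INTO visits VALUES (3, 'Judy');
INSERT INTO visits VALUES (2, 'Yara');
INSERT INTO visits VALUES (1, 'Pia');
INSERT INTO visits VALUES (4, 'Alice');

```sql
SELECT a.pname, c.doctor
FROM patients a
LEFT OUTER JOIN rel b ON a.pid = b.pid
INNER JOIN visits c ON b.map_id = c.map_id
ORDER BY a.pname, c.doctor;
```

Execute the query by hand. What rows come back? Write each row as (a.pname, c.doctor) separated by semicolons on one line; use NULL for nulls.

Joins associate left-to-right: patients LEFT JOIN rel on pid gives 8 intermediate row(s).
Then INNER JOIN `visits c` on map_id: keep only rows whose b.map_id appears in c.

(Carol, Alice); (Eve, Judy); (Eve, Quinn); (Frank, Pia); (Quinn, Judy); (Quinn, Pia); (Quinn, Quinn)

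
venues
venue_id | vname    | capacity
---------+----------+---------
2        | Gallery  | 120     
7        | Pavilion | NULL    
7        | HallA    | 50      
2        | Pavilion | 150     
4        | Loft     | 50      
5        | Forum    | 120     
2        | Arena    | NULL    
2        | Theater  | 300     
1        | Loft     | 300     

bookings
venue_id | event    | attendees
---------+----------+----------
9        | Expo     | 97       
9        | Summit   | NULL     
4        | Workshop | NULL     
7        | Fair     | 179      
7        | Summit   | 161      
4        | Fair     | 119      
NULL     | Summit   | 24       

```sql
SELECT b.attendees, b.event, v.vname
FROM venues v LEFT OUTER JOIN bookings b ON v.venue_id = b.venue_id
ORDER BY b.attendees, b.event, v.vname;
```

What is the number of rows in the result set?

12

LEFT JOIN keeps every row from `venues`; unmatched rows get NULL for `bookings`'s columns.
Matching on v.venue_id = b.venue_id. A NULL in a compared column never satisfies the condition.
- v (venue_id=2) has no partner → padded with NULL.
- v (venue_id=7) pairs with 2 row(s) of b.
- v (venue_id=7) pairs with 2 row(s) of b.
- v (venue_id=2) has no partner → padded with NULL.
- v (venue_id=4) pairs with 2 row(s) of b.
- v (venue_id=5) has no partner → padded with NULL.
- v (venue_id=2) has no partner → padded with NULL.
- v (venue_id=2) has no partner → padded with NULL.
- v (venue_id=1) has no partner → padded with NULL.
Total: 6 matched + 6 padded = 12 rows.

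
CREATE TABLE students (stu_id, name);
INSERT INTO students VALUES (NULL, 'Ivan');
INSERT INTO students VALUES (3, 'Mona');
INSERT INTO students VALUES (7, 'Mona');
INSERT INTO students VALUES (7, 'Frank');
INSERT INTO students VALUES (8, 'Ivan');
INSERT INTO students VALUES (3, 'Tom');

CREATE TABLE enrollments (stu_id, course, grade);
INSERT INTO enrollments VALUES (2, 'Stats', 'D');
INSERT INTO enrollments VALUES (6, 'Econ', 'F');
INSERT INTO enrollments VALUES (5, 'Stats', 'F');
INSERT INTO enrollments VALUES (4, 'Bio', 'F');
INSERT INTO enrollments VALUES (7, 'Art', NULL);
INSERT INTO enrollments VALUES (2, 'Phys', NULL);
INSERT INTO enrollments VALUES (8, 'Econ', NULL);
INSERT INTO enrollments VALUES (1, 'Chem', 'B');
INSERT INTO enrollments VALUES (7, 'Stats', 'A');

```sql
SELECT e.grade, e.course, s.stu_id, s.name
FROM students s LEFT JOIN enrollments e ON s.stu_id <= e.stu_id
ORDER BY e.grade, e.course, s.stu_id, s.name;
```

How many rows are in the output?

20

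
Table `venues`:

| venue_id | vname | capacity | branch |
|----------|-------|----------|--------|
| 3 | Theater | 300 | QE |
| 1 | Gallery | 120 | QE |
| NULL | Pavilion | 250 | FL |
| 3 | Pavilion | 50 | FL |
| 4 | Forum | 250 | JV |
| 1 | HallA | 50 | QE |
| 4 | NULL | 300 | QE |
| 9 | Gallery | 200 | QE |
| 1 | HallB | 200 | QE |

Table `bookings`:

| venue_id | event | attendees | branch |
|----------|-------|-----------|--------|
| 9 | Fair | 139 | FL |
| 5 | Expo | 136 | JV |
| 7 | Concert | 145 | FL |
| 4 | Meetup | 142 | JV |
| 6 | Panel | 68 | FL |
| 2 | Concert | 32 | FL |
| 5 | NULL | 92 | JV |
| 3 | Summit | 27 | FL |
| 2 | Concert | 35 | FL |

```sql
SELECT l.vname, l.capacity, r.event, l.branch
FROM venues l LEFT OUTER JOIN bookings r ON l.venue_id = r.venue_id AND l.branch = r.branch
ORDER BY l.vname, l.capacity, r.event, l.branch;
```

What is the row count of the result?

LEFT JOIN keeps every row from `venues`; unmatched rows get NULL for `bookings`'s columns.
Matching on l.venue_id = r.venue_id AND l.branch = r.branch. A NULL in a compared column never satisfies the condition.
Matched pairs: 2; unmatched l rows kept: 7.
Total: 2 matched + 7 padded = 9 rows.

9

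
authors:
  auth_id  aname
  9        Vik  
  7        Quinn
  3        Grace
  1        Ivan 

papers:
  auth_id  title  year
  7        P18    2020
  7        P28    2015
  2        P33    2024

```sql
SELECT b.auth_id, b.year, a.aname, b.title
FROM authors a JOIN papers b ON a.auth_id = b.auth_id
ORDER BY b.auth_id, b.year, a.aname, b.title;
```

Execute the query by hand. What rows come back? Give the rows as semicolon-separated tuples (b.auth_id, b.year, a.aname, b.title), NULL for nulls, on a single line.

(7, 2015, Quinn, P28); (7, 2020, Quinn, P18)

INNER JOIN keeps only pairs where the ON condition holds.
Matching on a.auth_id = b.auth_id.
- a (auth_id=9) has no partner → excluded.
- a (auth_id=7) pairs with 2 row(s) of b.
- a (auth_id=3) has no partner → excluded.
- a (auth_id=1) has no partner → excluded.
After projecting and ordering:
b.auth_id | b.year | a.aname | b.title
7 | 2015 | Quinn | P28
7 | 2020 | Quinn | P18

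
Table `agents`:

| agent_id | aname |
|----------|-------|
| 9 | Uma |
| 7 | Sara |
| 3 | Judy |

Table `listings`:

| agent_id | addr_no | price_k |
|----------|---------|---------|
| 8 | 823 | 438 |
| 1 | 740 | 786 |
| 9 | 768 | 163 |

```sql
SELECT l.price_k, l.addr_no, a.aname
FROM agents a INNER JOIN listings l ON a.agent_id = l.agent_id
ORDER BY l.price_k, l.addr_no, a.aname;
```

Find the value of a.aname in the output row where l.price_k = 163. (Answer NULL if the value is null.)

INNER JOIN keeps only pairs where the ON condition holds.
Matching on a.agent_id = l.agent_id.
Matched pairs: 1.

Uma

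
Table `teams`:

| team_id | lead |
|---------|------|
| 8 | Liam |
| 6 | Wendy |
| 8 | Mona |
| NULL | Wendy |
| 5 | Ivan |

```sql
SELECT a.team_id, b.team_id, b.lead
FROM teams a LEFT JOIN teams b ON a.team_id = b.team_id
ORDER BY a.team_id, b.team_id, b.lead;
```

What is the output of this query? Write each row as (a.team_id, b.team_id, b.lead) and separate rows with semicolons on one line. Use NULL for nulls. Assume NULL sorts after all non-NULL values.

LEFT JOIN keeps every row from `teams a`; unmatched rows get NULL for `teams b`'s columns.
Matching on a.team_id = b.team_id. A NULL in a compared column never satisfies the condition.
Matched pairs: 6; unmatched a rows kept: 1.

(5, 5, Ivan); (6, 6, Wendy); (8, 8, Liam); (8, 8, Liam); (8, 8, Mona); (8, 8, Mona); (NULL, NULL, NULL)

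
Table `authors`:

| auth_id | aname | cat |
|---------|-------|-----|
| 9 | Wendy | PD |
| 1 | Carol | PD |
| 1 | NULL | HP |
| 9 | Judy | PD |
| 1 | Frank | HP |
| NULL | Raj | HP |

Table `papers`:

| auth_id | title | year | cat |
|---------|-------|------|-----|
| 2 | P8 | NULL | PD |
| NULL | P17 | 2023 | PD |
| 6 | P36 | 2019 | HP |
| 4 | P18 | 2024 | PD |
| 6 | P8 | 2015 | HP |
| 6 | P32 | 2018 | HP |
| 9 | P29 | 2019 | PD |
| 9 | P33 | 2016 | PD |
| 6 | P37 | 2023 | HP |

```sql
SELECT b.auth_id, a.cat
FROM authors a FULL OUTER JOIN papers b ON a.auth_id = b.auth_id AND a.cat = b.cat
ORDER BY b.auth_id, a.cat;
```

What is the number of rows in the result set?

FULL OUTER JOIN keeps every row from both sides; unmatched rows get NULL for the other side's columns.
Matching on a.auth_id = b.auth_id AND a.cat = b.cat. A NULL in a compared column never satisfies the condition.
- a row (auth_id=9, cat=PD): matches 2 b row(s) → 2 output row(s).
- a row (auth_id=1, cat=PD): no match → kept, b columns NULL.
- a row (auth_id=1, cat=HP): no match → kept, b columns NULL.
- a row (auth_id=9, cat=PD): matches 2 b row(s) → 2 output row(s).
- a row (auth_id=1, cat=HP): no match → kept, b columns NULL.
- a row (auth_id=NULL, cat=HP): no match → kept, b columns NULL.
- plus 7 unmatched b row(s), each kept with NULL a columns.
Total: 4 matched + 11 padded = 15 rows.

15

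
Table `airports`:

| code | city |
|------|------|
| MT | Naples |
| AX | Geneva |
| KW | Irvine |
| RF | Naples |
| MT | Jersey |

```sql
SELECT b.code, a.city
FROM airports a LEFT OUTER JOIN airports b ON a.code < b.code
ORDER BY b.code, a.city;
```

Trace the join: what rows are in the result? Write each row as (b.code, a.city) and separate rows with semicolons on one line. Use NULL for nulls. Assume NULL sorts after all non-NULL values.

(KW, Geneva); (MT, Geneva); (MT, Geneva); (MT, Irvine); (MT, Irvine); (RF, Geneva); (RF, Irvine); (RF, Jersey); (RF, Naples); (NULL, Naples)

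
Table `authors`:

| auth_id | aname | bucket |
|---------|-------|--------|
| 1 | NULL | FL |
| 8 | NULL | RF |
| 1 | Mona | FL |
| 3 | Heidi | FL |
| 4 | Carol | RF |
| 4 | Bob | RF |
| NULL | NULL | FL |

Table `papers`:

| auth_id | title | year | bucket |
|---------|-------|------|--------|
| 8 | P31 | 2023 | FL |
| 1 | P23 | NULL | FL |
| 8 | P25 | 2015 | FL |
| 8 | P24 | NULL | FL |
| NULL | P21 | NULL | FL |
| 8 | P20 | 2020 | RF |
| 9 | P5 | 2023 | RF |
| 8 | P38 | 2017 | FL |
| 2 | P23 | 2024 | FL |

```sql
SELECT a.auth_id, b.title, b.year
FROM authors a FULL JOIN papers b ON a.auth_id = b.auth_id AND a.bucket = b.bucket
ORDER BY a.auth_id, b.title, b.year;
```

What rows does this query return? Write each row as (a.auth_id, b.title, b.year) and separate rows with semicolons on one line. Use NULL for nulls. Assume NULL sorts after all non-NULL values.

(1, P23, NULL); (1, P23, NULL); (3, NULL, NULL); (4, NULL, NULL); (4, NULL, NULL); (8, P20, 2020); (NULL, P21, NULL); (NULL, P23, 2024); (NULL, P24, NULL); (NULL, P25, 2015); (NULL, P31, 2023); (NULL, P38, 2017); (NULL, P5, 2023); (NULL, NULL, NULL)

FULL OUTER JOIN keeps every row from both sides; unmatched rows get NULL for the other side's columns.
Matching on a.auth_id = b.auth_id AND a.bucket = b.bucket. A NULL in a compared column never satisfies the condition.
Matched pairs: 3; unmatched a rows kept: 4; unmatched b rows kept: 7.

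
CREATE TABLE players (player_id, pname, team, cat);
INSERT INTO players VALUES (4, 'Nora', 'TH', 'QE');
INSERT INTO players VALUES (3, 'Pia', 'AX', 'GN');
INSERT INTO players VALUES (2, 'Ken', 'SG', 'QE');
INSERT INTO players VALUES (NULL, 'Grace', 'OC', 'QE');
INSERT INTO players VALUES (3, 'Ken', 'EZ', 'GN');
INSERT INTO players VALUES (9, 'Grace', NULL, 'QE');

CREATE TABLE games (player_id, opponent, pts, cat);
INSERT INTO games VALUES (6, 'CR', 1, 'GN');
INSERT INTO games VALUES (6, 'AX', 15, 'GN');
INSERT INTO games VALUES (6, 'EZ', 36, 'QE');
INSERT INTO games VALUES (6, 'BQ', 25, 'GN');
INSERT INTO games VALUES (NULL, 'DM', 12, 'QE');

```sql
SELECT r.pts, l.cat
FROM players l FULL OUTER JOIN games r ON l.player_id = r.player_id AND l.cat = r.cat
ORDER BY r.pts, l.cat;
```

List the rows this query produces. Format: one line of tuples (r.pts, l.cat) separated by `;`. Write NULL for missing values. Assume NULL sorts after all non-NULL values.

(1, NULL); (12, NULL); (15, NULL); (25, NULL); (36, NULL); (NULL, GN); (NULL, GN); (NULL, QE); (NULL, QE); (NULL, QE); (NULL, QE)

FULL OUTER JOIN keeps every row from both sides; unmatched rows get NULL for the other side's columns.
Matching on l.player_id = r.player_id AND l.cat = r.cat. A NULL in a compared column never satisfies the condition.
- player_id=4, cat=QE: no r row matches, row kept with r columns NULL.
- player_id=3, cat=GN: no r row matches, row kept with r columns NULL.
- player_id=2, cat=QE: no r row matches, row kept with r columns NULL.
- player_id=NULL, cat=QE: no r row matches, row kept with r columns NULL.
- player_id=3, cat=GN: no r row matches, row kept with r columns NULL.
- player_id=9, cat=QE: no r row matches, row kept with r columns NULL.
- 5 r row(s) had no l match → kept, l columns NULL.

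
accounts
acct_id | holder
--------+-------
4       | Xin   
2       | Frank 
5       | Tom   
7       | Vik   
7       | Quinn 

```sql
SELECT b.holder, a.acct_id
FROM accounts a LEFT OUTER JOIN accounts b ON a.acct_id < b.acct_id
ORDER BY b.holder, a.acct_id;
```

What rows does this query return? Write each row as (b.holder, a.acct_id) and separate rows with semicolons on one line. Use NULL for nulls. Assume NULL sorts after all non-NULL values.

LEFT JOIN keeps every row from `accounts a`; unmatched rows get NULL for `accounts b`'s columns.
Matching on a.acct_id < b.acct_id.
- acct_id=4: 3 matching b row(s), so 3 row(s) emitted.
- acct_id=2: 4 matching b row(s), so 4 row(s) emitted.
- acct_id=5: 2 matching b row(s), so 2 row(s) emitted.
- acct_id=7: no b row matches, row kept with b columns NULL.
- acct_id=7: no b row matches, row kept with b columns NULL.

(Quinn, 2); (Quinn, 4); (Quinn, 5); (Tom, 2); (Tom, 4); (Vik, 2); (Vik, 4); (Vik, 5); (Xin, 2); (NULL, 7); (NULL, 7)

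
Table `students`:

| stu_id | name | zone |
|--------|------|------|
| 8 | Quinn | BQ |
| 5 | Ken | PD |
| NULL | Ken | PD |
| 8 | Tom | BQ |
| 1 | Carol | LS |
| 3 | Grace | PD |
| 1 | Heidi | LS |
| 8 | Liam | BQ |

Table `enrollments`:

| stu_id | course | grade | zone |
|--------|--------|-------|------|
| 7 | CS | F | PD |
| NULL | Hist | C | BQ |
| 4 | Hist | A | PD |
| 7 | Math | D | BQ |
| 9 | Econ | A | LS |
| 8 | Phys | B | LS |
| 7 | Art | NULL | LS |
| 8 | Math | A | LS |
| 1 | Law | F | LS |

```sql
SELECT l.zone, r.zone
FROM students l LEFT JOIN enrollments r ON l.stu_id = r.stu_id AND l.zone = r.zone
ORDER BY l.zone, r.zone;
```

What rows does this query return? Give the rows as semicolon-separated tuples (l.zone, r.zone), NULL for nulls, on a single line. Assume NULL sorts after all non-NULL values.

(BQ, NULL); (BQ, NULL); (BQ, NULL); (LS, LS); (LS, LS); (PD, NULL); (PD, NULL); (PD, NULL)

LEFT JOIN keeps every row from `students`; unmatched rows get NULL for `enrollments`'s columns.
Matching on l.stu_id = r.stu_id AND l.zone = r.zone. A NULL in a compared column never satisfies the condition.
- l[0] stu_id=8, zone=BQ → no match; kept with NULLs on the r side.
- l[1] stu_id=5, zone=PD → no match; kept with NULLs on the r side.
- l[2] stu_id=NULL, zone=PD → no match; kept with NULLs on the r side.
- l[3] stu_id=8, zone=BQ → no match; kept with NULLs on the r side.
- l[4] stu_id=1, zone=LS → 1 match(es) in r → 1 row(s).
- l[5] stu_id=3, zone=PD → no match; kept with NULLs on the r side.
- l[6] stu_id=1, zone=LS → 1 match(es) in r → 1 row(s).
- l[7] stu_id=8, zone=BQ → no match; kept with NULLs on the r side.
After projecting and ordering:
l.zone | r.zone
BQ | NULL
BQ | NULL
BQ | NULL
LS | LS
LS | LS
PD | NULL
PD | NULL
PD | NULL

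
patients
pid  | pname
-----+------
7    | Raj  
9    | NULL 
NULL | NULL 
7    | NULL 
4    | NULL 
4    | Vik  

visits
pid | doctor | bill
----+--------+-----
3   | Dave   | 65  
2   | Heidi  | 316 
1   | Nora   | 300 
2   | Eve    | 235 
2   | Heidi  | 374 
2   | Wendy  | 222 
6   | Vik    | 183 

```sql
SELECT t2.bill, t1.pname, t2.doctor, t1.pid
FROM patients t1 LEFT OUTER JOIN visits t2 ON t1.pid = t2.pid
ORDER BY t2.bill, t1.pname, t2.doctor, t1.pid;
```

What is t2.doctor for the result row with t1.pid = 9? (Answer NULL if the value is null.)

LEFT JOIN keeps every row from `patients`; unmatched rows get NULL for `visits`'s columns.
Matching on t1.pid = t2.pid. A NULL in a compared column never satisfies the condition.
- t1[0] pid=7 → no match; kept with NULLs on the t2 side.
- t1[1] pid=9 → no match; kept with NULLs on the t2 side.
- t1[2] pid=NULL → no match; kept with NULLs on the t2 side.
- t1[3] pid=7 → no match; kept with NULLs on the t2 side.
- t1[4] pid=4 → no match; kept with NULLs on the t2 side.
- t1[5] pid=4 → no match; kept with NULLs on the t2 side.

NULL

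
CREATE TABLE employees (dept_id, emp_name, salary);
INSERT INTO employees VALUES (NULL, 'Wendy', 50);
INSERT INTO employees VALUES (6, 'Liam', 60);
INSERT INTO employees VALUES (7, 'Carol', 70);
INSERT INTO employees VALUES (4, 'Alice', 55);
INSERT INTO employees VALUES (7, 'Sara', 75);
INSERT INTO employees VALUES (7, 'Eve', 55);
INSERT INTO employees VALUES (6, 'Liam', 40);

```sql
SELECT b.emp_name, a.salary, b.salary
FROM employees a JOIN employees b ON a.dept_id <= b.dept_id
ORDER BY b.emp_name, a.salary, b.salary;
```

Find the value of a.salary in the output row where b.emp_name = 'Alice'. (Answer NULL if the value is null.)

INNER JOIN keeps only pairs where the ON condition holds.
Matching on a.dept_id <= b.dept_id. A NULL in a compared column never satisfies the condition.
- a row (dept_id=NULL): no match → dropped.
- a row (dept_id=6): matches 5 b row(s) → 5 output row(s).
- a row (dept_id=7): matches 3 b row(s) → 3 output row(s).
- a row (dept_id=4): matches 6 b row(s) → 6 output row(s).
- a row (dept_id=7): matches 3 b row(s) → 3 output row(s).
- a row (dept_id=7): matches 3 b row(s) → 3 output row(s).
- a row (dept_id=6): matches 5 b row(s) → 5 output row(s).

55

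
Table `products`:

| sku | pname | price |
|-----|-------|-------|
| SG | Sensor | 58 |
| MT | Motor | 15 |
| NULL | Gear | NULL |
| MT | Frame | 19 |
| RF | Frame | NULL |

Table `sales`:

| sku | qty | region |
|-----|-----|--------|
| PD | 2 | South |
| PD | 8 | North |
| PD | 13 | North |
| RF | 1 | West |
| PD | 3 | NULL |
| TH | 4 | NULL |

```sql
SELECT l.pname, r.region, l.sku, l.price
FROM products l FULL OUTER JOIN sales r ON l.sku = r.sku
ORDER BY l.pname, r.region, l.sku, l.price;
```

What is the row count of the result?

10

FULL OUTER JOIN keeps every row from both sides; unmatched rows get NULL for the other side's columns.
Matching on l.sku = r.sku. A NULL in a compared column never satisfies the condition.
- l (sku=SG) has no partner → padded with NULL.
- l (sku=MT) has no partner → padded with NULL.
- l (sku=NULL) has no partner → padded with NULL.
- l (sku=MT) has no partner → padded with NULL.
- l (sku=RF) pairs with 1 row(s) of r.
- plus 5 unmatched r row(s), each kept with NULL l columns.
Total: 1 matched + 9 padded = 10 rows.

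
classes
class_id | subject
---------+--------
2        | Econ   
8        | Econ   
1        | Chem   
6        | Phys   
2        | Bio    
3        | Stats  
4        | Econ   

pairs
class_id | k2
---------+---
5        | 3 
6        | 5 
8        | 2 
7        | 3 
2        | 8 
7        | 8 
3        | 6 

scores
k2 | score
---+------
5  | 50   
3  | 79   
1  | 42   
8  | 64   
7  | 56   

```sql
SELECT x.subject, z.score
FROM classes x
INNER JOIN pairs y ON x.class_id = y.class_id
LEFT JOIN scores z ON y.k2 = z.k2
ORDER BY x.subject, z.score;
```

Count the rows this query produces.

5

Evaluate left to right. First `classes x INNER JOIN pairs y` on class_id: 5 row(s).
Then LEFT JOIN `scores z` on k2: each of those 5 rows is kept; rows whose y.k2 has no match in z get NULL for z's columns.
Result: 5 row(s).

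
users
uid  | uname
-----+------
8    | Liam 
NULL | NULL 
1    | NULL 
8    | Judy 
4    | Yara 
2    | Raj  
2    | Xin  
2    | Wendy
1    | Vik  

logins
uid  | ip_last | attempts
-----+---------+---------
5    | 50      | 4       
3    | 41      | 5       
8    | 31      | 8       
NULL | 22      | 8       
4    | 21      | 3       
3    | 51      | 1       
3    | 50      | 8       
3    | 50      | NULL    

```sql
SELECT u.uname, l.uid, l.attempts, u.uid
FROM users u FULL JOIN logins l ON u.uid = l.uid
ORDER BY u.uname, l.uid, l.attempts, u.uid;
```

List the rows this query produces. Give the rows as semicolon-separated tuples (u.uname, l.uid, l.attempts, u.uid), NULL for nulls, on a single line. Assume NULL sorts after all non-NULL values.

(Judy, 8, 8, 8); (Liam, 8, 8, 8); (Raj, NULL, NULL, 2); (Vik, NULL, NULL, 1); (Wendy, NULL, NULL, 2); (Xin, NULL, NULL, 2); (Yara, 4, 3, 4); (NULL, 3, 1, NULL); (NULL, 3, 5, NULL); (NULL, 3, 8, NULL); (NULL, 3, NULL, NULL); (NULL, 5, 4, NULL); (NULL, NULL, 8, NULL); (NULL, NULL, NULL, 1); (NULL, NULL, NULL, NULL)

FULL OUTER JOIN keeps every row from both sides; unmatched rows get NULL for the other side's columns.
Matching on u.uid = l.uid. A NULL in a compared column never satisfies the condition.
- u row (uid=8): matches 1 l row(s) → 1 output row(s).
- u row (uid=NULL): no match → kept, l columns NULL.
- u row (uid=1): no match → kept, l columns NULL.
- u row (uid=8): matches 1 l row(s) → 1 output row(s).
- u row (uid=4): matches 1 l row(s) → 1 output row(s).
- u row (uid=2): no match → kept, l columns NULL.
- u row (uid=2): no match → kept, l columns NULL.
- u row (uid=2): no match → kept, l columns NULL.
- u row (uid=1): no match → kept, l columns NULL.
- 6 row(s) from l found no u partner → padded with NULL.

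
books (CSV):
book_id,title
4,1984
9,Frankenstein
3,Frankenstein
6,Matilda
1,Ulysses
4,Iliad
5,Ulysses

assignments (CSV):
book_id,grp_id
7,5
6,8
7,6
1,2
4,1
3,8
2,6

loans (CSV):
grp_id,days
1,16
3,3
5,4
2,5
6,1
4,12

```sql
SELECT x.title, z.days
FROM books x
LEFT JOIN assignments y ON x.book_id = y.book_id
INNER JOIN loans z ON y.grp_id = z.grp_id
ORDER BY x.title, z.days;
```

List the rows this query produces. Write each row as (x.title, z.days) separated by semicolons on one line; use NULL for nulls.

Evaluate left to right. First `books x LEFT JOIN assignments y` on book_id: 7 row(s).
Then INNER JOIN `loans z` on grp_id: keep only rows whose y.grp_id appears in z.

(1984, 16); (Iliad, 16); (Ulysses, 5)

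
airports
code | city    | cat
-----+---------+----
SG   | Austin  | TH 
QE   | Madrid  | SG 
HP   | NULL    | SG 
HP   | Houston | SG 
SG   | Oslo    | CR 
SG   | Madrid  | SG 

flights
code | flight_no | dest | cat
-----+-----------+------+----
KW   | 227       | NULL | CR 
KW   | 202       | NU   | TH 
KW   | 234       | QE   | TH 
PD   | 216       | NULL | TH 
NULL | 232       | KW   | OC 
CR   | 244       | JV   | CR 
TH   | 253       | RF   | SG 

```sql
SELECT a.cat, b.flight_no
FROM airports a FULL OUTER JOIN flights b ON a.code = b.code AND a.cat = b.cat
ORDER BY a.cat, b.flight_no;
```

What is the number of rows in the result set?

13

FULL OUTER JOIN keeps every row from both sides; unmatched rows get NULL for the other side's columns.
Matching on a.code = b.code AND a.cat = b.cat. A NULL in a compared column never satisfies the condition.
- code=SG, cat=TH: no b row matches, row kept with b columns NULL.
- code=QE, cat=SG: no b row matches, row kept with b columns NULL.
- code=HP, cat=SG: no b row matches, row kept with b columns NULL.
- code=HP, cat=SG: no b row matches, row kept with b columns NULL.
- code=SG, cat=CR: no b row matches, row kept with b columns NULL.
- code=SG, cat=SG: no b row matches, row kept with b columns NULL.
- 7 b row(s) had no a match → kept, a columns NULL.
Total: 0 matched + 13 padded = 13 rows.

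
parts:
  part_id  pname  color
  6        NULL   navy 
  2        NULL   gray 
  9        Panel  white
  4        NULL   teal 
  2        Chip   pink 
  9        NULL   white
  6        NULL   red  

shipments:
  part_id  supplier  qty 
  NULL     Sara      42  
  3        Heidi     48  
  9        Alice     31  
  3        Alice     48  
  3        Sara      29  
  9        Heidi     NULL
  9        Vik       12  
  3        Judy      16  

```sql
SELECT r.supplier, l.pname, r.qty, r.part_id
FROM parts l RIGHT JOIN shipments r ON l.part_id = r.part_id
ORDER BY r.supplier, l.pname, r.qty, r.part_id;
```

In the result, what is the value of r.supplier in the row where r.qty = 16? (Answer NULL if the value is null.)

RIGHT JOIN keeps every row from `shipments`; unmatched rows get NULL for `parts`'s columns.
Matching on l.part_id = r.part_id. A NULL in a compared column never satisfies the condition.
- l (part_id=6) has no partner in r.
- l (part_id=2) has no partner in r.
- l (part_id=9) pairs with 3 row(s) of r.
- l (part_id=4) has no partner in r.
- l (part_id=2) has no partner in r.
- l (part_id=9) pairs with 3 row(s) of r.
- l (part_id=6) has no partner in r.
- 5 row(s) from r found no l partner → padded with NULL.

Judy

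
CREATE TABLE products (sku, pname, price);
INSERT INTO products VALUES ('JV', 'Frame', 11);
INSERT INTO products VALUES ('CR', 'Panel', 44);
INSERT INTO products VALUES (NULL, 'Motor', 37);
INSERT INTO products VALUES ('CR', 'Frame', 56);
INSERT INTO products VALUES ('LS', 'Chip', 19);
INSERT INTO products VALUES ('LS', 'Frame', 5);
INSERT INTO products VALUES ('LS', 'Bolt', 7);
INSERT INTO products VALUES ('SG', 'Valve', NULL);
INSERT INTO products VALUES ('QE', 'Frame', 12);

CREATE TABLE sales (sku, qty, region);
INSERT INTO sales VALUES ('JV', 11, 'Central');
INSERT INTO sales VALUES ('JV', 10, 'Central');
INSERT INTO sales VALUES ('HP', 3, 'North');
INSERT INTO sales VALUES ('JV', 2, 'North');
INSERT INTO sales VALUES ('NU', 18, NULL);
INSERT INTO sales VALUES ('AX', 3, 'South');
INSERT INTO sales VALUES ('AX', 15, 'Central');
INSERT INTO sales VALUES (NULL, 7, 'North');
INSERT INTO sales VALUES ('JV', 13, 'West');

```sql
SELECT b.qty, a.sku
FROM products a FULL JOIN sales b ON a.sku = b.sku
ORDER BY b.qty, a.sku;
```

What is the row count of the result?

17

FULL OUTER JOIN keeps every row from both sides; unmatched rows get NULL for the other side's columns.
Matching on a.sku = b.sku. A NULL in a compared column never satisfies the condition.
Matched pairs: 4; unmatched a rows kept: 8; unmatched b rows kept: 5.
Total: 4 matched + 13 padded = 17 rows.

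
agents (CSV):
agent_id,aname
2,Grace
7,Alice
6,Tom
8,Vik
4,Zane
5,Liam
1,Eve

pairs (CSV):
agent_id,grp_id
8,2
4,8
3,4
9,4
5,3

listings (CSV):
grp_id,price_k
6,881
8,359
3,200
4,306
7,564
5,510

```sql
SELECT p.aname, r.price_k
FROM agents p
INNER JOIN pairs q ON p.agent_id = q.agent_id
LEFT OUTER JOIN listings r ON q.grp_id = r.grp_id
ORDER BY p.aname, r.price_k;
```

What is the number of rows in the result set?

3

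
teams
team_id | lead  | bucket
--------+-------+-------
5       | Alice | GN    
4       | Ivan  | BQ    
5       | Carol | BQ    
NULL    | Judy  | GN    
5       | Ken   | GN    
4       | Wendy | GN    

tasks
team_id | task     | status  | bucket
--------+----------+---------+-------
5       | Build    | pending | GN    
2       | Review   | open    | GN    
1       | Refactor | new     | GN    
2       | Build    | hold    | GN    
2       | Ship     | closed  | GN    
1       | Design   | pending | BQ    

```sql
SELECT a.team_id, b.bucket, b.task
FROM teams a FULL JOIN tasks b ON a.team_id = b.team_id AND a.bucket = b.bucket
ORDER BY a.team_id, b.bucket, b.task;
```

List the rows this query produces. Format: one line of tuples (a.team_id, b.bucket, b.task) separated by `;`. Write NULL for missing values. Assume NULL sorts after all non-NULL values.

(4, NULL, NULL); (4, NULL, NULL); (5, GN, Build); (5, GN, Build); (5, NULL, NULL); (NULL, BQ, Design); (NULL, GN, Build); (NULL, GN, Refactor); (NULL, GN, Review); (NULL, GN, Ship); (NULL, NULL, NULL)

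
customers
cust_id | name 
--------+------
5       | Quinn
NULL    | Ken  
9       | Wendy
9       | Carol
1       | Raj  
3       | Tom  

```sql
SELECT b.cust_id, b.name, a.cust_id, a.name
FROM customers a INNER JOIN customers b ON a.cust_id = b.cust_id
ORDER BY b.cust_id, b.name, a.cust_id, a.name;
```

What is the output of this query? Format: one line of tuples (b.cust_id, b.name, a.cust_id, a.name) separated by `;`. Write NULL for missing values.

INNER JOIN keeps only pairs where the ON condition holds.
Matching on a.cust_id = b.cust_id. A NULL in a compared column never satisfies the condition.
- a row (cust_id=5): matches 1 b row(s) → 1 output row(s).
- a row (cust_id=NULL): no match → dropped.
- a row (cust_id=9): matches 2 b row(s) → 2 output row(s).
- a row (cust_id=9): matches 2 b row(s) → 2 output row(s).
- a row (cust_id=1): matches 1 b row(s) → 1 output row(s).
- a row (cust_id=3): matches 1 b row(s) → 1 output row(s).
After projecting and ordering:
b.cust_id | b.name | a.cust_id | a.name
1 | Raj | 1 | Raj
3 | Tom | 3 | Tom
5 | Quinn | 5 | Quinn
9 | Carol | 9 | Carol
9 | Carol | 9 | Wendy
9 | Wendy | 9 | Carol
9 | Wendy | 9 | Wendy

(1, Raj, 1, Raj); (3, Tom, 3, Tom); (5, Quinn, 5, Quinn); (9, Carol, 9, Carol); (9, Carol, 9, Wendy); (9, Wendy, 9, Carol); (9, Wendy, 9, Wendy)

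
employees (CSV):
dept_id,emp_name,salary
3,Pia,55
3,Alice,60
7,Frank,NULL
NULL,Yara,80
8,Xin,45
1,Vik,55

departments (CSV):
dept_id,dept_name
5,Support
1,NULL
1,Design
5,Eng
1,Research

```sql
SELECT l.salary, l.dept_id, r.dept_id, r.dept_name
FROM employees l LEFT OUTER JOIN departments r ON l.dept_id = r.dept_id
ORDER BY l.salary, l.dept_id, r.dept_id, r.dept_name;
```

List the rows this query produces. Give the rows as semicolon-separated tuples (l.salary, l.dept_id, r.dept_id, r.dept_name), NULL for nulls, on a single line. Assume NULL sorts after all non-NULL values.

(45, 8, NULL, NULL); (55, 1, 1, Design); (55, 1, 1, Research); (55, 1, 1, NULL); (55, 3, NULL, NULL); (60, 3, NULL, NULL); (80, NULL, NULL, NULL); (NULL, 7, NULL, NULL)

LEFT JOIN keeps every row from `employees`; unmatched rows get NULL for `departments`'s columns.
Matching on l.dept_id = r.dept_id. A NULL in a compared column never satisfies the condition.
Matched pairs: 3; unmatched l rows kept: 5.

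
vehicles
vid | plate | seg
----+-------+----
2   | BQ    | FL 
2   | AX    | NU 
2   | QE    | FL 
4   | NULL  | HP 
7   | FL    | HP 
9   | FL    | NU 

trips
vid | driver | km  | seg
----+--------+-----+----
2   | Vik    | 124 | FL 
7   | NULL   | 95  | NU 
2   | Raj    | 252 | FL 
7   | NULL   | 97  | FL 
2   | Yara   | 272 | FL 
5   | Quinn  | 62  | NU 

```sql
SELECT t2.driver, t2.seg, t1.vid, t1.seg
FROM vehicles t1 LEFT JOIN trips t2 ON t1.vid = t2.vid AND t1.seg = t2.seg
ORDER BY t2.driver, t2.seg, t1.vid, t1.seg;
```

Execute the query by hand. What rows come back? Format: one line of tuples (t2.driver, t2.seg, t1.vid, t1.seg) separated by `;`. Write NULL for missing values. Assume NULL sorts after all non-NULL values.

(Raj, FL, 2, FL); (Raj, FL, 2, FL); (Vik, FL, 2, FL); (Vik, FL, 2, FL); (Yara, FL, 2, FL); (Yara, FL, 2, FL); (NULL, NULL, 2, NU); (NULL, NULL, 4, HP); (NULL, NULL, 7, HP); (NULL, NULL, 9, NU)

LEFT JOIN keeps every row from `vehicles`; unmatched rows get NULL for `trips`'s columns.
Matching on t1.vid = t2.vid AND t1.seg = t2.seg.
- vid=2, seg=FL: 3 matching t2 row(s), so 3 row(s) emitted.
- vid=2, seg=NU: no t2 row matches, row kept with t2 columns NULL.
- vid=2, seg=FL: 3 matching t2 row(s), so 3 row(s) emitted.
- vid=4, seg=HP: no t2 row matches, row kept with t2 columns NULL.
- vid=7, seg=HP: no t2 row matches, row kept with t2 columns NULL.
- vid=9, seg=NU: no t2 row matches, row kept with t2 columns NULL.
After projecting and ordering:
t2.driver | t2.seg | t1.vid | t1.seg
Raj | FL | 2 | FL
Raj | FL | 2 | FL
Vik | FL | 2 | FL
Vik | FL | 2 | FL
Yara | FL | 2 | FL
Yara | FL | 2 | FL
NULL | NULL | 2 | NU
NULL | NULL | 4 | HP
NULL | NULL | 7 | HP
NULL | NULL | 9 | NU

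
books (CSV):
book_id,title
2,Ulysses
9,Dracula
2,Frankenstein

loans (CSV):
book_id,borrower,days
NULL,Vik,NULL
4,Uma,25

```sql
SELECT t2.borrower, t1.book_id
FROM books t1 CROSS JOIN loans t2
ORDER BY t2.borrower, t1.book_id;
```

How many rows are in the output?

CROSS JOIN pairs every row of `books` with every row of `loans`: 3 × 2 = 6 rows.

6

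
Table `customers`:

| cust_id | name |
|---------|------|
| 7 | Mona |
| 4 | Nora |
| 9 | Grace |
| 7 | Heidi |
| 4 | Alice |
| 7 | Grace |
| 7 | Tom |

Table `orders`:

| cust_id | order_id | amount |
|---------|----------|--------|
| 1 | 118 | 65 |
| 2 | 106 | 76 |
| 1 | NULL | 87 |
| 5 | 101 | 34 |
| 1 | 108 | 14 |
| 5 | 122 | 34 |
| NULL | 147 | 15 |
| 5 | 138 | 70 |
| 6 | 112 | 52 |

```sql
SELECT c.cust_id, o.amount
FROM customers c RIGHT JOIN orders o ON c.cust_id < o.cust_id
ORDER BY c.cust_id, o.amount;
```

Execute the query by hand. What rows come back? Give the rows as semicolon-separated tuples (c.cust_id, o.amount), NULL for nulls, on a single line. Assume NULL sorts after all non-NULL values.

RIGHT JOIN keeps every row from `orders`; unmatched rows get NULL for `customers`'s columns.
Matching on c.cust_id < o.cust_id. A NULL in a compared column never satisfies the condition.
- cust_id=7: no matching o row.
- cust_id=4: 4 matching o row(s), so 4 row(s) emitted.
- cust_id=9: no matching o row.
- cust_id=7: no matching o row.
- cust_id=4: 4 matching o row(s), so 4 row(s) emitted.
- cust_id=7: no matching o row.
- cust_id=7: no matching o row.
- plus 5 unmatched o row(s), each kept with NULL c columns.

(4, 34); (4, 34); (4, 34); (4, 34); (4, 52); (4, 52); (4, 70); (4, 70); (NULL, 14); (NULL, 15); (NULL, 65); (NULL, 76); (NULL, 87)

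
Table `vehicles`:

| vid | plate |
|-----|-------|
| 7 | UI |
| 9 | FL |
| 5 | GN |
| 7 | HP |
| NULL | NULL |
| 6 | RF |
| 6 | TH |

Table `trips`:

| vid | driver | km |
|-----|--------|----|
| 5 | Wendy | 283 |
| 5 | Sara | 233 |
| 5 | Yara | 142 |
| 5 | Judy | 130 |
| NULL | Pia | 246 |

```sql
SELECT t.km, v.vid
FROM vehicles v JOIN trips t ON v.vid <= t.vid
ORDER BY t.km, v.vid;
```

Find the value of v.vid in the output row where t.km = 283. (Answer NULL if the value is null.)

5

INNER JOIN keeps only pairs where the ON condition holds.
Matching on v.vid <= t.vid. A NULL in a compared column never satisfies the condition.
- vid=7: no matching t row, dropped.
- vid=9: no matching t row, dropped.
- vid=5: 4 matching t row(s), so 4 row(s) emitted.
- vid=7: no matching t row, dropped.
- vid=NULL: no matching t row, dropped.
- vid=6: no matching t row, dropped.
- vid=6: no matching t row, dropped.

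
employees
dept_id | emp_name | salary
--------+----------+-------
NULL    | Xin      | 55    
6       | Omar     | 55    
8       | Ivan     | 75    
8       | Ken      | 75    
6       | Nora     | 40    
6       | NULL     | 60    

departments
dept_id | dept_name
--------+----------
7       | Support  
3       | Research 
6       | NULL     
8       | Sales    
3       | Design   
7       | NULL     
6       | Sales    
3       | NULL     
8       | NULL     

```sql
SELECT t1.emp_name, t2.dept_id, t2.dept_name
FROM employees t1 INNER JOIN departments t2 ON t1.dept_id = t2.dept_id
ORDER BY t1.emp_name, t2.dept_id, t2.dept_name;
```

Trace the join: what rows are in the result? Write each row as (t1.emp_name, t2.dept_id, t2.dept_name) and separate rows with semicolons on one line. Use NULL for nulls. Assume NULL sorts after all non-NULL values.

(Ivan, 8, Sales); (Ivan, 8, NULL); (Ken, 8, Sales); (Ken, 8, NULL); (Nora, 6, Sales); (Nora, 6, NULL); (Omar, 6, Sales); (Omar, 6, NULL); (NULL, 6, Sales); (NULL, 6, NULL)

INNER JOIN keeps only pairs where the ON condition holds.
Matching on t1.dept_id = t2.dept_id. A NULL in a compared column never satisfies the condition.
- dept_id=NULL: no matching t2 row, dropped.
- dept_id=6: 2 matching t2 row(s), so 2 row(s) emitted.
- dept_id=8: 2 matching t2 row(s), so 2 row(s) emitted.
- dept_id=8: 2 matching t2 row(s), so 2 row(s) emitted.
- dept_id=6: 2 matching t2 row(s), so 2 row(s) emitted.
- dept_id=6: 2 matching t2 row(s), so 2 row(s) emitted.
After projecting and ordering:
t1.emp_name | t2.dept_id | t2.dept_name
Ivan | 8 | Sales
Ivan | 8 | NULL
Ken | 8 | Sales
Ken | 8 | NULL
Nora | 6 | Sales
Nora | 6 | NULL
Omar | 6 | Sales
Omar | 6 | NULL
NULL | 6 | Sales
NULL | 6 | NULL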